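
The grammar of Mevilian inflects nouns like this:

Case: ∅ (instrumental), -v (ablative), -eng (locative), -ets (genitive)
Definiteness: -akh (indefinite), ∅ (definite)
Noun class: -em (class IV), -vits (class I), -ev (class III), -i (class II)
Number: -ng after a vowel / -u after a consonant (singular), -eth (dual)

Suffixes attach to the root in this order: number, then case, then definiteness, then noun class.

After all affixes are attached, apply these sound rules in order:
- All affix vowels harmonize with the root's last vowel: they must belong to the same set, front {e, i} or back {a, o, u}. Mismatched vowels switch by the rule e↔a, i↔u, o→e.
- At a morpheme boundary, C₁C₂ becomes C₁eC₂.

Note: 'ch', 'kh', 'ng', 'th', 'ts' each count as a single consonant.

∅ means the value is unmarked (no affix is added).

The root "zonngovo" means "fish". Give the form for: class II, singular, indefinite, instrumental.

Attach number singular -ng (after vowel 'o') → zonngovong.
case = instrumental: zero marking, form stays zonngovong.
Attach definiteness indefinite -akh → zonngovongakh.
Attach noun class class II -i → zonngovongakhi.
Apply vowel harmony: zonngovongakhi → zonngovongakhu.
Epenthesis: no change.

zonngovongakhu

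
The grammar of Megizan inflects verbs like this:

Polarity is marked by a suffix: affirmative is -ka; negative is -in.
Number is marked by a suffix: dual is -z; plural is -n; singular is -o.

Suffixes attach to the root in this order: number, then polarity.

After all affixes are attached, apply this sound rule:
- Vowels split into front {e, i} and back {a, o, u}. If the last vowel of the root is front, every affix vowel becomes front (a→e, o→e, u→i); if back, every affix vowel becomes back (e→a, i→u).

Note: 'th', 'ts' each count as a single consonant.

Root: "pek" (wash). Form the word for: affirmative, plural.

peknke

Attach number plural -n → pekn.
Attach polarity affirmative -ka → peknka.
Apply vowel harmony: peknka → peknke.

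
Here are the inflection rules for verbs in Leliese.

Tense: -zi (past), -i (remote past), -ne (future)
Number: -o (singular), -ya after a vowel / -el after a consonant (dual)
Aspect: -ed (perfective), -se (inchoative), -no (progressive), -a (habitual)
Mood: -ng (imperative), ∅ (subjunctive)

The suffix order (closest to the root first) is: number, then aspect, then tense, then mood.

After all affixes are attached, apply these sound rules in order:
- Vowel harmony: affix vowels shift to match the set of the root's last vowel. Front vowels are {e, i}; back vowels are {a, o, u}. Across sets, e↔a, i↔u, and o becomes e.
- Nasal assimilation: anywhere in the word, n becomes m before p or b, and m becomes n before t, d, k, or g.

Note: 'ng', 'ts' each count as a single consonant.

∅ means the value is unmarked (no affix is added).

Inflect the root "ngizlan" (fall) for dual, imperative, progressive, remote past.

ngizlanalnoung

Attach number dual -el (after consonant 'n') → ngizlanel.
Attach aspect progressive -no → ngizlanelno.
Attach tense remote past -i → ngizlanelnoi.
Attach mood imperative -ng → ngizlanelnoing.
Apply vowel harmony: ngizlanelnoing → ngizlanalnoung.
Nasal assimilation: no change.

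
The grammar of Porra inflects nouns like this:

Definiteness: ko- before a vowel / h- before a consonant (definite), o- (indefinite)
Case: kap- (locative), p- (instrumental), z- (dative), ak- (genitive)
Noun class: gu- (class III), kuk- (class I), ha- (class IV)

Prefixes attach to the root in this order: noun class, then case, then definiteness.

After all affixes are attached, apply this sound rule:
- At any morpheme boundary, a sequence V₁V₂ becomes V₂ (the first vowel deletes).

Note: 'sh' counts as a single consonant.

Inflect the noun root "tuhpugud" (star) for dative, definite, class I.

hzkuktuhpugud

Attach noun class class I kuk- → kuktuhpugud.
Attach case dative z- → zkuktuhpugud.
Attach definiteness definite h- (before consonant 'z') → hzkuktuhpugud.
Vowel deletion: no change.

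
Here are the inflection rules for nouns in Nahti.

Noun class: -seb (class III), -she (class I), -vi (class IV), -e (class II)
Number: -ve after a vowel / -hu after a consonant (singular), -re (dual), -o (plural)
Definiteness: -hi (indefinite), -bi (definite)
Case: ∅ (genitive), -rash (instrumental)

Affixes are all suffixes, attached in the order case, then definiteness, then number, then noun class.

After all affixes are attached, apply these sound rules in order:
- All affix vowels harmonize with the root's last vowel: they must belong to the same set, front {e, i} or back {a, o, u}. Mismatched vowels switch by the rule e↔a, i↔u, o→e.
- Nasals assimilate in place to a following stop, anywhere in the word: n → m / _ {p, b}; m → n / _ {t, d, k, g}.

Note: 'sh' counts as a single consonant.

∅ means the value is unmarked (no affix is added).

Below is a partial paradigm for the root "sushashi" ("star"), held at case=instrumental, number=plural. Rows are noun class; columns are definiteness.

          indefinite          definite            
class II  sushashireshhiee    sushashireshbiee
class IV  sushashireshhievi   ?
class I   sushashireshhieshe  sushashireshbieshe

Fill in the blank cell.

sushashireshbievi

Attach case instrumental -rash → sushashirash.
Attach definiteness definite -bi → sushashirashbi.
Attach number plural -o → sushashirashbio.
Attach noun class class IV -vi → sushashirashbiovi.
Apply vowel harmony: sushashirashbiovi → sushashireshbievi.
Nasal assimilation: no change.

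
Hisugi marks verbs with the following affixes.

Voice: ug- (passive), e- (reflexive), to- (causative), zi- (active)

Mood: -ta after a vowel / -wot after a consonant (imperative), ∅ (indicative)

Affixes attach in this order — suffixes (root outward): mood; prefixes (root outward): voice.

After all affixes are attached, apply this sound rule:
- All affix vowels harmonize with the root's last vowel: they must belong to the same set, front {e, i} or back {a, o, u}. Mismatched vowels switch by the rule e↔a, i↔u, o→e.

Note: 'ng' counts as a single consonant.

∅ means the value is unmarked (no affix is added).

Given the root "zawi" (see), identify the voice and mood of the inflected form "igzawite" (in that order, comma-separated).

Segment: ug-zawi-ta.
voice: ug- → passive.
mood: -ta/wot → imperative.

passive, imperative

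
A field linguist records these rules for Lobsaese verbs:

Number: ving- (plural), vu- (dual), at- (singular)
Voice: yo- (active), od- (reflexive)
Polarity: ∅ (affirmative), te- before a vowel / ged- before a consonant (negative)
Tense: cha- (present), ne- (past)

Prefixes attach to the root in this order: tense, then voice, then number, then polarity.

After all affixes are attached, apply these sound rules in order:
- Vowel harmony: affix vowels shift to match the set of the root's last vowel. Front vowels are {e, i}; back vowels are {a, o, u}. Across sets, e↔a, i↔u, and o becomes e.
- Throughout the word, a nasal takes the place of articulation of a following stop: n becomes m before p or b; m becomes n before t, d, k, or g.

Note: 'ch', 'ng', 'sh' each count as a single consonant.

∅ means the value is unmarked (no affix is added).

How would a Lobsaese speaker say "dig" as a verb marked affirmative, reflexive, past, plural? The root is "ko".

Attach tense past ne- → neko.
Attach voice reflexive od- → odneko.
Attach number plural ving- → vingodneko.
polarity = affirmative: zero marking, form stays vingodneko.
Apply vowel harmony: vingodneko → vungodnako.
Nasal assimilation: no change.

vungodnako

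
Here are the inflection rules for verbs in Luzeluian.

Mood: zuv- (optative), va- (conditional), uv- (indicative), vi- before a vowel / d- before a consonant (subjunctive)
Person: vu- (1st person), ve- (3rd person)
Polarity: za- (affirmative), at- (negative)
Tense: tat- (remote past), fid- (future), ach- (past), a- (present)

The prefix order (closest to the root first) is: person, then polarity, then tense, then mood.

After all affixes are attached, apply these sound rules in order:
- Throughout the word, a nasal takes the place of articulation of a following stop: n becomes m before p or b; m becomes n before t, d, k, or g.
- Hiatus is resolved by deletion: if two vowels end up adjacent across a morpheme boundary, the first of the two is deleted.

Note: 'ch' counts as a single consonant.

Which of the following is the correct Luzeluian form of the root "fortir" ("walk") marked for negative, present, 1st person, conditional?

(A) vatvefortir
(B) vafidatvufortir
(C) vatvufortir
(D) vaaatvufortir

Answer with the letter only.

Attach person 1st person vu- → vufortir.
Attach polarity negative at- → atvufortir.
Attach tense present a- → aatvufortir.
Attach mood conditional va- → vaaatvufortir.
Nasal assimilation: no change.
Apply vowel deletion: vaaatvufortir → vatvufortir.
So the correct form is vatvufortir, option (C).
(B) vafidatvufortir is wrong: it uses future instead of present for tense.
(A) vatvefortir is wrong: it uses 3rd person instead of 1st person for person.
(D) vaaatvufortir is wrong: it fails to apply the sound rule(s).

C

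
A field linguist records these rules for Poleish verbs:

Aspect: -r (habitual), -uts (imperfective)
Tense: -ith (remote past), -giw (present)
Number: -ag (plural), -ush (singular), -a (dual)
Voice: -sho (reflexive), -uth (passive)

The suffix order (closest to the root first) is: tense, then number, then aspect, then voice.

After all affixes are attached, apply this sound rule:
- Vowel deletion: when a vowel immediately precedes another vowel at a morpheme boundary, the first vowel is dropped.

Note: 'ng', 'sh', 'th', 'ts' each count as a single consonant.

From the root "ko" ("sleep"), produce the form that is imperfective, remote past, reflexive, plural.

Attach tense remote past -ith → koith.
Attach number plural -ag → koithag.
Attach aspect imperfective -uts → koithaguts.
Attach voice reflexive -sho → koithagutssho.
Apply vowel deletion: koithagutssho → kithagutssho.

kithagutssho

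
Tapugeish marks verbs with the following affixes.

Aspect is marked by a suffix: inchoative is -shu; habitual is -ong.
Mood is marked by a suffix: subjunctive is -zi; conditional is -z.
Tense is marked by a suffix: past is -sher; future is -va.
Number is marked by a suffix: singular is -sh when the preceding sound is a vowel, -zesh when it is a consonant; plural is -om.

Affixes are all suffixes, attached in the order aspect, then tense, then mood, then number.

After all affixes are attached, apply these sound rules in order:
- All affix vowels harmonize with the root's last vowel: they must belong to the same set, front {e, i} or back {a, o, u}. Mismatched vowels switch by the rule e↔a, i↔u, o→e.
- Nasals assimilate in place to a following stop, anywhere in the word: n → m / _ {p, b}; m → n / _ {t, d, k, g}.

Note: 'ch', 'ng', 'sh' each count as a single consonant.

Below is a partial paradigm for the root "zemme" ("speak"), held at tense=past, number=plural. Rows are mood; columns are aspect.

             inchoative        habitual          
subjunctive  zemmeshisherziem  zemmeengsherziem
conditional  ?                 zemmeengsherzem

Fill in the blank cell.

Attach aspect inchoative -shu → zemmeshu.
Attach tense past -sher → zemmeshusher.
Attach mood conditional -z → zemmeshusherz.
Attach number plural -om → zemmeshusherzom.
Apply vowel harmony: zemmeshusherzom → zemmeshisherzem.
Nasal assimilation: no change.

zemmeshisherzem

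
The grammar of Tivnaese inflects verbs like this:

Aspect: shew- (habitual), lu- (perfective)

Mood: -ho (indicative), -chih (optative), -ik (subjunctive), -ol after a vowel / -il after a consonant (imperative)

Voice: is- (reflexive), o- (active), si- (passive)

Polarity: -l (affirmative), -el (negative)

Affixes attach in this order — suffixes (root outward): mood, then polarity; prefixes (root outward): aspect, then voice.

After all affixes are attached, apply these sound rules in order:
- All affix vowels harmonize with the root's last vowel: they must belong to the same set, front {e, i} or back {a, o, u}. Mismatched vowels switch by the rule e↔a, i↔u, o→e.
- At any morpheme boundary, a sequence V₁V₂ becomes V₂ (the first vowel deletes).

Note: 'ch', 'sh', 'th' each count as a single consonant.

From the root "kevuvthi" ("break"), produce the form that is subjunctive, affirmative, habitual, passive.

Attach aspect habitual shew- → shewkevuvthi.
Attach voice passive si- → sishewkevuvthi.
Attach mood subjunctive -ik → sishewkevuvthiik.
Attach polarity affirmative -l → sishewkevuvthiikl.
Vowel harmony: no change.
Apply vowel deletion: sishewkevuvthiikl → sishewkevuvthikl.

sishewkevuvthikl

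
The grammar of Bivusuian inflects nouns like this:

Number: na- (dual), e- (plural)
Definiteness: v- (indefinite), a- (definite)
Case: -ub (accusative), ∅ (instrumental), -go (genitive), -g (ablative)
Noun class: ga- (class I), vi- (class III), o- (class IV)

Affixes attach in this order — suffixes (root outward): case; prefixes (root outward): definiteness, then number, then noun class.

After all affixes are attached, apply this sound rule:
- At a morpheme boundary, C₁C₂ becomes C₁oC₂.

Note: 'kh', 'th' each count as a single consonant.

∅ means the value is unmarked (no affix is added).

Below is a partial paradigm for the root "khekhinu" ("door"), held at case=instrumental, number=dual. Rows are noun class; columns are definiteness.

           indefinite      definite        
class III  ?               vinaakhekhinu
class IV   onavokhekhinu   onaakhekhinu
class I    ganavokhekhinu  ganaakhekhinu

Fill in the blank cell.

vinavokhekhinu

Attach definiteness indefinite v- → vkhekhinu.
case = instrumental: zero marking, form stays vkhekhinu.
Attach number dual na- → navkhekhinu.
Attach noun class class III vi- → vinavkhekhinu.
Apply epenthesis: vinavkhekhinu → vinavokhekhinu.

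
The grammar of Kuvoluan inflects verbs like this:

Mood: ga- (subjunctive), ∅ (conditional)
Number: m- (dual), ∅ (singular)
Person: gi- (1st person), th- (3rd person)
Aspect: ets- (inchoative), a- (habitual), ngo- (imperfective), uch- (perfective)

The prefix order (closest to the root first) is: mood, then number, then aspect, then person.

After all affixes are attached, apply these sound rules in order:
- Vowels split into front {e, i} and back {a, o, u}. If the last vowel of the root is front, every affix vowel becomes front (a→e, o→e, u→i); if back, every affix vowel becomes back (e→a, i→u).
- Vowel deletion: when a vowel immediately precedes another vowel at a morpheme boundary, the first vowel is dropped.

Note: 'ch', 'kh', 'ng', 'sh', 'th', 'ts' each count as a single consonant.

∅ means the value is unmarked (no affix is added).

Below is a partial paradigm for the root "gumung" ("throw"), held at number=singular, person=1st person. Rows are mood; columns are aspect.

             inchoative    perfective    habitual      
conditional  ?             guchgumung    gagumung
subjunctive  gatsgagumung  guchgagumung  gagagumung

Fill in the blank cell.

gatsgumung

mood = conditional: zero marking, form stays gumung.
number = singular: zero marking, form stays gumung.
Attach aspect inchoative ets- → etsgumung.
Attach person 1st person gi- → gietsgumung.
Apply vowel harmony: gietsgumung → guatsgumung.
Apply vowel deletion: guatsgumung → gatsgumung.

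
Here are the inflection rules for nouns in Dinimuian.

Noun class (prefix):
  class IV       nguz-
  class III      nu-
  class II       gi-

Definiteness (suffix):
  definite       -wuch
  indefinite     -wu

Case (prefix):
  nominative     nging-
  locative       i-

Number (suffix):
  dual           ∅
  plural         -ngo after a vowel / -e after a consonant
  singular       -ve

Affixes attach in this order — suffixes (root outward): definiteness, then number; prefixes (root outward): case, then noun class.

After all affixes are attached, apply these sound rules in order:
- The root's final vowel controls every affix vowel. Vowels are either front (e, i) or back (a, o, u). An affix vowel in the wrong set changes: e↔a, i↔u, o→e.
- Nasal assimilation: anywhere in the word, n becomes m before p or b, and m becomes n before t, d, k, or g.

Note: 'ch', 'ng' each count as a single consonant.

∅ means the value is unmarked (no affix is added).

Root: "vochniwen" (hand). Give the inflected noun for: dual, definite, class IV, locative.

ngizivochniwenwich

Attach case locative i- → ivochniwen.
Attach definiteness definite -wuch → ivochniwenwuch.
number = dual: zero marking, form stays ivochniwenwuch.
Attach noun class class IV nguz- → nguzivochniwenwuch.
Apply vowel harmony: nguzivochniwenwuch → ngizivochniwenwich.
Nasal assimilation: no change.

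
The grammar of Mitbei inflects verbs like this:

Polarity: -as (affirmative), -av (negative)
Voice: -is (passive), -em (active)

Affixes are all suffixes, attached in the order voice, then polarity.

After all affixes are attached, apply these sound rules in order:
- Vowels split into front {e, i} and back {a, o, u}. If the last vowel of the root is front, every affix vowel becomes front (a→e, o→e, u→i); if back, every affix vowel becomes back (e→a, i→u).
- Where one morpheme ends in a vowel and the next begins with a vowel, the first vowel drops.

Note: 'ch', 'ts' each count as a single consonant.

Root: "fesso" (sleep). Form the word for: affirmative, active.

Attach voice active -em → fessoem.
Attach polarity affirmative -as → fessoemas.
Apply vowel harmony: fessoemas → fessoamas.
Apply vowel deletion: fessoamas → fessamas.

fessamas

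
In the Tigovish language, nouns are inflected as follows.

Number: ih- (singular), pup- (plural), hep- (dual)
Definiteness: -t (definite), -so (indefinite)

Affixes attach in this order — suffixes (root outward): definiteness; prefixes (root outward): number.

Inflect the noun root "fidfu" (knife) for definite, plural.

Attach definiteness definite -t → fidfut.
Attach number plural pup- → pupfidfut.

pupfidfut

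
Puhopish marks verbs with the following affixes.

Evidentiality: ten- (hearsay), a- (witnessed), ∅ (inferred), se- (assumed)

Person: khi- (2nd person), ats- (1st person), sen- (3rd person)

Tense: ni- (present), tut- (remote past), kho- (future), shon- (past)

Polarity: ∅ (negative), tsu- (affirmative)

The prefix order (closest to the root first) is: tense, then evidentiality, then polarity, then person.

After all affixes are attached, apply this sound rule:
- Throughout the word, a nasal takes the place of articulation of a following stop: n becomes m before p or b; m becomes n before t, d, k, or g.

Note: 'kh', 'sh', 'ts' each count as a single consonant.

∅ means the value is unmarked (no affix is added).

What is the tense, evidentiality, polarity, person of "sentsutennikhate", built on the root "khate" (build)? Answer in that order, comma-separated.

present, hearsay, affirmative, 3rd person

Segment: sen-tsu-ten-ni-khate.
tense: ni- → present.
evidentiality: ten- → hearsay.
polarity: tsu- → affirmative.
person: sen- → 3rd person.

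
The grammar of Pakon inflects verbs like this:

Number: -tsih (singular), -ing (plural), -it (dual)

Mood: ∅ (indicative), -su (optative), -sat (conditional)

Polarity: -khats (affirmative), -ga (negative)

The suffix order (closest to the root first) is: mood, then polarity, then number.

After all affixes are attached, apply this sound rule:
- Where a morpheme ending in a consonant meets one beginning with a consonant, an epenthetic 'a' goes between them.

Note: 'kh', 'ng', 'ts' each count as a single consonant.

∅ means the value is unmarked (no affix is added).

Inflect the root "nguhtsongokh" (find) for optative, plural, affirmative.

Attach mood optative -su → nguhtsongokhsu.
Attach polarity affirmative -khats → nguhtsongokhsukhats.
Attach number plural -ing → nguhtsongokhsukhatsing.
Apply epenthesis: nguhtsongokhsukhatsing → nguhtsongokhasukhatsing.

nguhtsongokhasukhatsing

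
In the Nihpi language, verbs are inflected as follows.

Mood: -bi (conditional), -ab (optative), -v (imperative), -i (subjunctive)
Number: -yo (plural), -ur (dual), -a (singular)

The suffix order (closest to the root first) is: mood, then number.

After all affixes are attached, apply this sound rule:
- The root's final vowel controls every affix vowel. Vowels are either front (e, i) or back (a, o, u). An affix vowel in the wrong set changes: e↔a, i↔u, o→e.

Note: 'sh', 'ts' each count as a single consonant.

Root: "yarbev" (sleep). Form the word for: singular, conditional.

Attach mood conditional -bi → yarbevbi.
Attach number singular -a → yarbevbia.
Apply vowel harmony: yarbevbia → yarbevbie.

yarbevbie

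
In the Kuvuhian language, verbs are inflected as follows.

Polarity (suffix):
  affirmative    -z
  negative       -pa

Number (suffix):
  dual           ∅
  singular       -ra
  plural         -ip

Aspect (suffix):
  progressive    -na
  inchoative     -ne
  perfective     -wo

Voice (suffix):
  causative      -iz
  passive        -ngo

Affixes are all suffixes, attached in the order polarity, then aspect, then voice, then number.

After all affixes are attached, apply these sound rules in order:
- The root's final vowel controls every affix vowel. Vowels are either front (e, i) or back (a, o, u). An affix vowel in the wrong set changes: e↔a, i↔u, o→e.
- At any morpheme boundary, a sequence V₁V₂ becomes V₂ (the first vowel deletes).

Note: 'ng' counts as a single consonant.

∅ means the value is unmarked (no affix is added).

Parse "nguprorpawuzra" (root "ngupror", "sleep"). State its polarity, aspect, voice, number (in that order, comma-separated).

negative, perfective, causative, singular

Segment: ngupror-pa-wo-iz-ra.
polarity: -pa → negative.
aspect: -wo → perfective.
voice: -iz → causative.
number: -ra → singular.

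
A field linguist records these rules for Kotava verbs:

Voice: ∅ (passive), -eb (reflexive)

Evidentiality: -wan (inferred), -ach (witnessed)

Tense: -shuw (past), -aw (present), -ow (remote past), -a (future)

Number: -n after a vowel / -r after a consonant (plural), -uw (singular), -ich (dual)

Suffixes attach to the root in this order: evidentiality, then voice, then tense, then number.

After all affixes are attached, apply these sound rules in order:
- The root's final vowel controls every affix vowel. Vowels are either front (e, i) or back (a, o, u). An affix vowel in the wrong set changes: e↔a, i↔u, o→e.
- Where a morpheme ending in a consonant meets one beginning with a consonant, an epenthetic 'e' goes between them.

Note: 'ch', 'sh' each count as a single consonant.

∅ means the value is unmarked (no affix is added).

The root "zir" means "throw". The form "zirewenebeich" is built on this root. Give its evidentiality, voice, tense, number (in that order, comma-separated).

inferred, reflexive, future, dual

Segment: zir-wan-eb-a-ich.
evidentiality: -wan → inferred.
voice: -eb → reflexive.
tense: -a → future.
number: -ich → dual.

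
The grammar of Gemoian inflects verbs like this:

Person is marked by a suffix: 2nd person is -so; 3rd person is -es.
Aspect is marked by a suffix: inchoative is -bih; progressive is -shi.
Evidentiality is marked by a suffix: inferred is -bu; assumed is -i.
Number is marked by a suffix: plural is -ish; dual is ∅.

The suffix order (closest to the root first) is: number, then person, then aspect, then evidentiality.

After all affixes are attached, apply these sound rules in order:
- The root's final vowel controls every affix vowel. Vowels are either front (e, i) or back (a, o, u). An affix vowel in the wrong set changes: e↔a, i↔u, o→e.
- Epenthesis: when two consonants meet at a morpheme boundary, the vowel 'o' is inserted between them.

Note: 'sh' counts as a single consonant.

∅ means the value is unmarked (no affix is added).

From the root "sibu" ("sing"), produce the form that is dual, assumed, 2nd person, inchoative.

number = dual: zero marking, form stays sibu.
Attach person 2nd person -so → sibuso.
Attach aspect inchoative -bih → sibusobih.
Attach evidentiality assumed -i → sibusobihi.
Apply vowel harmony: sibusobihi → sibusobuhu.
Epenthesis: no change.

sibusobuhu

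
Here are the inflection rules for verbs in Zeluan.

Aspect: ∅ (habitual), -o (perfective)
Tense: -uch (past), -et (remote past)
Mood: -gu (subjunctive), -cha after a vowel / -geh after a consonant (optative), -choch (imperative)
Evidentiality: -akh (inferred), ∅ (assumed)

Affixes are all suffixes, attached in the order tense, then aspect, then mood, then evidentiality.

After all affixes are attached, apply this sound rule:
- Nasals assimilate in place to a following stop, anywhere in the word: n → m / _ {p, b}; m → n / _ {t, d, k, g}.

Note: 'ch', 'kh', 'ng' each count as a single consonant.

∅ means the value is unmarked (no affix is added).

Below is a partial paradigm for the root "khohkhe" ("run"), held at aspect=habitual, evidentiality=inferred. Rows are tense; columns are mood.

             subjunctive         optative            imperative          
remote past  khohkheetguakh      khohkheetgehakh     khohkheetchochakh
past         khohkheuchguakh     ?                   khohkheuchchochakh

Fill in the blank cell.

khohkheuchgehakh

Attach tense past -uch → khohkheuch.
aspect = habitual: zero marking, form stays khohkheuch.
Attach mood optative -geh (after consonant 'ch') → khohkheuchgeh.
Attach evidentiality inferred -akh → khohkheuchgehakh.
Nasal assimilation: no change.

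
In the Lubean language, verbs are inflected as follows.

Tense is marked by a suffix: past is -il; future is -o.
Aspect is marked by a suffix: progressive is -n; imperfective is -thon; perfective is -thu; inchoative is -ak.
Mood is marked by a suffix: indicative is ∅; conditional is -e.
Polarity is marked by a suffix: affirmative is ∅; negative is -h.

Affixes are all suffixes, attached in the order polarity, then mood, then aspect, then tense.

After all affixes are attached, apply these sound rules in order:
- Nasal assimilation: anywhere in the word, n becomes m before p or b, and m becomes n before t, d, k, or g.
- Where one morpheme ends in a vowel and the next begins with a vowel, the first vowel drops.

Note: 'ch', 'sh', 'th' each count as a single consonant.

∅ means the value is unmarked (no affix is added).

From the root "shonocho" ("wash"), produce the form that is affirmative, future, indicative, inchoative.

polarity = affirmative: zero marking, form stays shonocho.
mood = indicative: zero marking, form stays shonocho.
Attach aspect inchoative -ak → shonochoak.
Attach tense future -o → shonochoako.
Nasal assimilation: no change.
Apply vowel deletion: shonochoako → shonochako.

shonochako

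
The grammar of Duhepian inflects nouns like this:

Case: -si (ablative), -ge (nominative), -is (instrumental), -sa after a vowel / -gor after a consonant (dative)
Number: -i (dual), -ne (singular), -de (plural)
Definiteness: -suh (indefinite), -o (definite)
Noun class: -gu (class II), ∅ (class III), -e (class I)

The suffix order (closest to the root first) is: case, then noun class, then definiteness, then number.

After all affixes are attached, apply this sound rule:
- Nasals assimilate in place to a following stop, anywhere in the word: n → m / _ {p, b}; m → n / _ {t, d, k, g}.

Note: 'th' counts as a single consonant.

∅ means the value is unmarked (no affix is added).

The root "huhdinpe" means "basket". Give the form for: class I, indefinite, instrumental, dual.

Attach case instrumental -is → huhdinpeis.
Attach noun class class I -e → huhdinpeise.
Attach definiteness indefinite -suh → huhdinpeisesuh.
Attach number dual -i → huhdinpeisesuhi.
Apply nasal assimilation: huhdinpeisesuhi → huhdimpeisesuhi.

huhdimpeisesuhi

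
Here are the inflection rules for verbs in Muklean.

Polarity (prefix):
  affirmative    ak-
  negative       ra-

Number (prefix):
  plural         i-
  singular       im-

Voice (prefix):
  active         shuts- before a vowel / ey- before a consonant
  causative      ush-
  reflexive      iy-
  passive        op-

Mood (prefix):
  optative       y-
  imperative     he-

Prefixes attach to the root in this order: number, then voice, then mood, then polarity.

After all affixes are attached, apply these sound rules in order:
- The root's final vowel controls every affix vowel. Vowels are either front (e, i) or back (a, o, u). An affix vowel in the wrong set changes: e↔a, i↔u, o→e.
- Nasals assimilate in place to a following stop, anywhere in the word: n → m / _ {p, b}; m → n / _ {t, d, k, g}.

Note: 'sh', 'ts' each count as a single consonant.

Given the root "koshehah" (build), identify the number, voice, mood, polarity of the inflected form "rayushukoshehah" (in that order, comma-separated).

plural, causative, optative, negative

Segment: ra-y-ush-i-koshehah.
number: i- → plural.
voice: ush- → causative.
mood: y- → optative.
polarity: ra- → negative.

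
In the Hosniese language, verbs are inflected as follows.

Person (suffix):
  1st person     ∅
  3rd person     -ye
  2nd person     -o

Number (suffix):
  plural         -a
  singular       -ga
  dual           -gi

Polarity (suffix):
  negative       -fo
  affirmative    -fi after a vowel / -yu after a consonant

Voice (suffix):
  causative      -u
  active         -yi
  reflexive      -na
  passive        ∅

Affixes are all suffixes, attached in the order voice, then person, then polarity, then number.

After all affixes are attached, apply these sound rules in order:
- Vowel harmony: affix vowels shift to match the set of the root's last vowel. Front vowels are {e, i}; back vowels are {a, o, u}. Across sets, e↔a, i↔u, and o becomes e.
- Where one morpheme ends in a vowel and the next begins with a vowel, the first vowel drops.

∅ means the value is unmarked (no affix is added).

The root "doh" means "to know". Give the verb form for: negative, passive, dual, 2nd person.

voice = passive: zero marking, form stays doh.
Attach person 2nd person -o → doho.
Attach polarity negative -fo → dohofo.
Attach number dual -gi → dohofogi.
Apply vowel harmony: dohofogi → dohofogu.
Vowel deletion: no change.

dohofogu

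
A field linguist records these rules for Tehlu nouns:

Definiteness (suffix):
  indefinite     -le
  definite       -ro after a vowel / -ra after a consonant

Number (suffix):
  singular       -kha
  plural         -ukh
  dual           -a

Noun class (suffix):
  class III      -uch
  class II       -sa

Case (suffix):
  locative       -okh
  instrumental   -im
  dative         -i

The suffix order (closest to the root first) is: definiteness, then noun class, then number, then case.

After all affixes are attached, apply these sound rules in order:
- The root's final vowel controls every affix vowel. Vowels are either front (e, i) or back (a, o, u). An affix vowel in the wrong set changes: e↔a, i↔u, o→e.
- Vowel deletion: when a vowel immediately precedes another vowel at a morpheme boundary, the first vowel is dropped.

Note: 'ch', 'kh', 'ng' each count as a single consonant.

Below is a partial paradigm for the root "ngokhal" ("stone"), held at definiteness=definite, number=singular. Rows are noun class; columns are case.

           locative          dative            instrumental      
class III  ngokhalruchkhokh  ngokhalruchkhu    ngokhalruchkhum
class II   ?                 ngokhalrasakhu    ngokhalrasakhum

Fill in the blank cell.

Attach definiteness definite -ra (after consonant 'l') → ngokhalra.
Attach noun class class II -sa → ngokhalrasa.
Attach number singular -kha → ngokhalrasakha.
Attach case locative -okh → ngokhalrasakhaokh.
Vowel harmony: no change.
Apply vowel deletion: ngokhalrasakhaokh → ngokhalrasakhokh.

ngokhalrasakhokh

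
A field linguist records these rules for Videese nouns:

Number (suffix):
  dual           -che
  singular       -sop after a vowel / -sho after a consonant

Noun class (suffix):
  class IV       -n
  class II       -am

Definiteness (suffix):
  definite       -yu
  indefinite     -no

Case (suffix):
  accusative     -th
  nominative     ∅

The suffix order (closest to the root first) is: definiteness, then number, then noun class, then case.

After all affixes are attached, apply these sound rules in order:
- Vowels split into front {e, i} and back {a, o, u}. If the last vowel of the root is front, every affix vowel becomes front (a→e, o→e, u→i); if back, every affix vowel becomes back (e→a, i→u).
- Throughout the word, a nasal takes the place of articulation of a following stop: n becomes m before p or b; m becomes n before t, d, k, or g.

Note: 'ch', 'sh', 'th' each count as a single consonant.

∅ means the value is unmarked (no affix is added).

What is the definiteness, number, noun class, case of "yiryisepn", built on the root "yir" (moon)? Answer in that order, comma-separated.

definite, singular, class IV, nominative

Segment: yir-yu-sop-n.
definiteness: -yu → definite.
number: -sop/sho → singular.
noun class: -n → class IV.
case: ∅ → nominative.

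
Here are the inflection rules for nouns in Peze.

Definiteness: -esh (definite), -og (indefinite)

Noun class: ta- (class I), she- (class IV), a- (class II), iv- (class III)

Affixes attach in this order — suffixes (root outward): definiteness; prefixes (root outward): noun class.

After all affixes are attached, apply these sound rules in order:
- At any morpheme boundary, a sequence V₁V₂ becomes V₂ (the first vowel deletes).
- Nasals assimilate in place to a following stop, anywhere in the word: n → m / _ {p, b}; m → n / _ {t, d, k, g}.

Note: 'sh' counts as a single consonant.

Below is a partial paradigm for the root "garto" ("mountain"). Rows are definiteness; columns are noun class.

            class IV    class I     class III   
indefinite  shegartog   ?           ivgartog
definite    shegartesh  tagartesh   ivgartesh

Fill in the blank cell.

tagartog

Attach definiteness indefinite -og → gartoog.
Attach noun class class I ta- → tagartoog.
Apply vowel deletion: tagartoog → tagartog.
Nasal assimilation: no change.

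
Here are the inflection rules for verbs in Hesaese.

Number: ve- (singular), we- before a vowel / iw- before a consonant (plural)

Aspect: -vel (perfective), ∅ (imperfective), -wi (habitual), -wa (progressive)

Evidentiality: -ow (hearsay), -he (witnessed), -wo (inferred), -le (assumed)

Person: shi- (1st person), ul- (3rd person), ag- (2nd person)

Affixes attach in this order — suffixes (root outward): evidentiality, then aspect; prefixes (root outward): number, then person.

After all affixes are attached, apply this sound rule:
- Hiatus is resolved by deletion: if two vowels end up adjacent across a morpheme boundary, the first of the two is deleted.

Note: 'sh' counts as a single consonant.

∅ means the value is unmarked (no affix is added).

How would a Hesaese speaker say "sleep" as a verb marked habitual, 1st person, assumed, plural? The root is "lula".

Attach evidentiality assumed -le → lulale.
Attach number plural iw- (before consonant 'l') → iwlulale.
Attach person 1st person shi- → shiiwlulale.
Attach aspect habitual -wi → shiiwlulalewi.
Apply vowel deletion: shiiwlulalewi → shiwlulalewi.

shiwlulalewi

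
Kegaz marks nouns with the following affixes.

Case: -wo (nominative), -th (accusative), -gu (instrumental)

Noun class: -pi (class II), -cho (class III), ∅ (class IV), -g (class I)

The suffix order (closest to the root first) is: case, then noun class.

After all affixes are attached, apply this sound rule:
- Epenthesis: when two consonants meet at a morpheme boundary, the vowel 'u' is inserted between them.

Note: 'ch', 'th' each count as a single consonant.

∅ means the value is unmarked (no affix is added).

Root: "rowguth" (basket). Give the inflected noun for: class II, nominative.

rowguthuwopi

Attach case nominative -wo → rowguthwo.
Attach noun class class II -pi → rowguthwopi.
Apply epenthesis: rowguthwopi → rowguthuwopi.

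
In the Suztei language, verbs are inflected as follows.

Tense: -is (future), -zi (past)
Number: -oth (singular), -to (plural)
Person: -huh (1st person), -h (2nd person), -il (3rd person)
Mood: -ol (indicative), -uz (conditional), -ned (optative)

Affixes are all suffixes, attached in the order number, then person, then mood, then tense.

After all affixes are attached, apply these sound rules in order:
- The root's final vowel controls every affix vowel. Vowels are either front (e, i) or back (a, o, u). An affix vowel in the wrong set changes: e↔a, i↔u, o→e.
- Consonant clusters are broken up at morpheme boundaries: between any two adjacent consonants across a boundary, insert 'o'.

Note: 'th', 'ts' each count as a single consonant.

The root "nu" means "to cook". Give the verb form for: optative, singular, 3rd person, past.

Attach number singular -oth → nuoth.
Attach person 3rd person -il → nuothil.
Attach mood optative -ned → nuothilned.
Attach tense past -zi → nuothilnedzi.
Apply vowel harmony: nuothilnedzi → nuothulnadzu.
Apply epenthesis: nuothulnadzu → nuothulonadozu.

nuothulonadozu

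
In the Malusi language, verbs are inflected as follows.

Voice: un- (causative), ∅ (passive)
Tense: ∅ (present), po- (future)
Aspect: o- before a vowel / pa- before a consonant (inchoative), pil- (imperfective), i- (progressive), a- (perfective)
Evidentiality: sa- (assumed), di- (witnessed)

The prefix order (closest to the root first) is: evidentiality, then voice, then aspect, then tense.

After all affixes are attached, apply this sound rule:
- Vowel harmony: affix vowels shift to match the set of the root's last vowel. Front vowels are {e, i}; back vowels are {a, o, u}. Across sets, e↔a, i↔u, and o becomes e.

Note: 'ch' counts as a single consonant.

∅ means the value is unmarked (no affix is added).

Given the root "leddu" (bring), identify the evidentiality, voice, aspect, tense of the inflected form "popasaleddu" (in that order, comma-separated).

Segment: po-pa-sa-leddu.
evidentiality: sa- → assumed.
voice: ∅ → passive.
aspect: o/pa- → inchoative.
tense: po- → future.

assumed, passive, inchoative, future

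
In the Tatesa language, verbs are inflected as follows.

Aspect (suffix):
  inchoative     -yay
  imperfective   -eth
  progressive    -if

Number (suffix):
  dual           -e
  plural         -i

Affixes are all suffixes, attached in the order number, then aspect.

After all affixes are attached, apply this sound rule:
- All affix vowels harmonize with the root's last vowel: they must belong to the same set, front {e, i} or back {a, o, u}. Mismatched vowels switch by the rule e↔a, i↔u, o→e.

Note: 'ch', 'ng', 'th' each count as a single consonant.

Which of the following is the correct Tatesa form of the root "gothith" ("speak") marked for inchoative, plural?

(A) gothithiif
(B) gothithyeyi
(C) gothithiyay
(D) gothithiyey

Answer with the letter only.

Attach number plural -i → gothithi.
Attach aspect inchoative -yay → gothithiyay.
Apply vowel harmony: gothithiyay → gothithiyey.
So the correct form is gothithiyey, option (D).
(A) gothithiif is wrong: it uses progressive instead of inchoative for aspect.
(B) gothithyeyi is wrong: it has the affixes in the wrong order.
(C) gothithiyay is wrong: it fails to apply the sound rule(s).

D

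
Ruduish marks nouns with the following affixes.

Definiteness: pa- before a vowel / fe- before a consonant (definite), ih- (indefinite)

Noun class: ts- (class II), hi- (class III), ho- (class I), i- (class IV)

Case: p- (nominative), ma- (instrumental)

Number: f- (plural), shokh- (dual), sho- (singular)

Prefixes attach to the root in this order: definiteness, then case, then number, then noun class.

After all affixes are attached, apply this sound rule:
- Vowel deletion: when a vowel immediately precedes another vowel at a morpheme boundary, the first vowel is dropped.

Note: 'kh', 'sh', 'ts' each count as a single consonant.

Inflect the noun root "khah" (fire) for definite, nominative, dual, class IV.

Attach definiteness definite fe- (before consonant 'kh') → fekhah.
Attach case nominative p- → pfekhah.
Attach number dual shokh- → shokhpfekhah.
Attach noun class class IV i- → ishokhpfekhah.
Vowel deletion: no change.

ishokhpfekhah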